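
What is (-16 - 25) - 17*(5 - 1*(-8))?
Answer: -262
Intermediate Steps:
(-16 - 25) - 17*(5 - 1*(-8)) = -41 - 17*(5 + 8) = -41 - 17*13 = -41 - 221 = -262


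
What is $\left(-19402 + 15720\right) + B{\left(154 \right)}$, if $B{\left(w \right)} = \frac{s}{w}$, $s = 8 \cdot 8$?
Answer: $- \frac{283482}{77} \approx -3681.6$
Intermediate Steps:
$s = 64$
$B{\left(w \right)} = \frac{64}{w}$
$\left(-19402 + 15720\right) + B{\left(154 \right)} = \left(-19402 + 15720\right) + \frac{64}{154} = -3682 + 64 \cdot \frac{1}{154} = -3682 + \frac{32}{77} = - \frac{283482}{77}$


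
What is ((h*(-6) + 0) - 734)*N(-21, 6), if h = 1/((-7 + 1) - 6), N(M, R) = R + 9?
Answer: -22005/2 ≈ -11003.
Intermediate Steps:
N(M, R) = 9 + R
h = -1/12 (h = 1/(-6 - 6) = 1/(-12) = -1/12 ≈ -0.083333)
((h*(-6) + 0) - 734)*N(-21, 6) = ((-1/12*(-6) + 0) - 734)*(9 + 6) = ((½ + 0) - 734)*15 = (½ - 734)*15 = -1467/2*15 = -22005/2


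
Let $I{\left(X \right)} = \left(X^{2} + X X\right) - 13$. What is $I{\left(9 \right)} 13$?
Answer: $1937$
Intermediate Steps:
$I{\left(X \right)} = -13 + 2 X^{2}$ ($I{\left(X \right)} = \left(X^{2} + X^{2}\right) - 13 = 2 X^{2} - 13 = -13 + 2 X^{2}$)
$I{\left(9 \right)} 13 = \left(-13 + 2 \cdot 9^{2}\right) 13 = \left(-13 + 2 \cdot 81\right) 13 = \left(-13 + 162\right) 13 = 149 \cdot 13 = 1937$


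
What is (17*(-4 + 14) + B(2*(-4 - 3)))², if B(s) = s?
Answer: 24336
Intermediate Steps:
(17*(-4 + 14) + B(2*(-4 - 3)))² = (17*(-4 + 14) + 2*(-4 - 3))² = (17*10 + 2*(-7))² = (170 - 14)² = 156² = 24336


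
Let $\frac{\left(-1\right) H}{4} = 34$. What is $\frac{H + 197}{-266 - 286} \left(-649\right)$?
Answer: $\frac{39589}{552} \approx 71.719$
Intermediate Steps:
$H = -136$ ($H = \left(-4\right) 34 = -136$)
$\frac{H + 197}{-266 - 286} \left(-649\right) = \frac{-136 + 197}{-266 - 286} \left(-649\right) = \frac{61}{-552} \left(-649\right) = 61 \left(- \frac{1}{552}\right) \left(-649\right) = \left(- \frac{61}{552}\right) \left(-649\right) = \frac{39589}{552}$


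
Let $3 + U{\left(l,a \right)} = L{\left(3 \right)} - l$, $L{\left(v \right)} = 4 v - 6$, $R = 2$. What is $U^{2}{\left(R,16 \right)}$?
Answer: $1$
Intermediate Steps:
$L{\left(v \right)} = -6 + 4 v$ ($L{\left(v \right)} = 4 v - 6 = -6 + 4 v$)
$U{\left(l,a \right)} = 3 - l$ ($U{\left(l,a \right)} = -3 - \left(-6 + l\right) = 3 - l$)
$U^{2}{\left(R,16 \right)} = \left(3 - 2\right)^{2} = 1^{2} = 1$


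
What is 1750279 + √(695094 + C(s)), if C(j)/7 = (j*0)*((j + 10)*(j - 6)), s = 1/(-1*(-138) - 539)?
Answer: 1750279 + √695094 ≈ 1.7511e+6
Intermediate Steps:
s = -1/401 (s = 1/(138 - 539) = 1/(-401) = -1/401 ≈ -0.0024938)
C(j) = 0 (C(j) = 7*((j*0)*((j + 10)*(j - 6))) = 7*(0*((10 + j)*(-6 + j))) = 7*(0*((-6 + j)*(10 + j))) = 7*0 = 0)
1750279 + √(695094 + C(s)) = 1750279 + √(695094 + 0) = 1750279 + √695094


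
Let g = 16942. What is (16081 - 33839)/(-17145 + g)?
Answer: 17758/203 ≈ 87.478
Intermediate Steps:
(16081 - 33839)/(-17145 + g) = (16081 - 33839)/(-17145 + 16942) = -17758/(-203) = -17758*(-1/203) = 17758/203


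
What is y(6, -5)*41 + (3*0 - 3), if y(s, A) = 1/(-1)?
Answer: -44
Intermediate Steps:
y(s, A) = -1
y(6, -5)*41 + (3*0 - 3) = -1*41 + (3*0 - 3) = -41 + (0 - 3) = -41 - 3 = -44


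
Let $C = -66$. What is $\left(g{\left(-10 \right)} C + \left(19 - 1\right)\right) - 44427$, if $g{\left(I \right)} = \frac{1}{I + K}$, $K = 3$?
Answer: $- \frac{310797}{7} \approx -44400.0$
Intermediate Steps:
$g{\left(I \right)} = \frac{1}{3 + I}$ ($g{\left(I \right)} = \frac{1}{I + 3} = \frac{1}{3 + I}$)
$\left(g{\left(-10 \right)} C + \left(19 - 1\right)\right) - 44427 = \left(\frac{1}{3 - 10} \left(-66\right) + \left(19 - 1\right)\right) - 44427 = \left(\frac{1}{-7} \left(-66\right) + 18\right) - 44427 = \left(\left(- \frac{1}{7}\right) \left(-66\right) + 18\right) - 44427 = \left(\frac{66}{7} + 18\right) - 44427 = \frac{192}{7} - 44427 = - \frac{310797}{7}$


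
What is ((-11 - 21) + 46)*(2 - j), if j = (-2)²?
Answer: -28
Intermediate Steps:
j = 4
((-11 - 21) + 46)*(2 - j) = ((-11 - 21) + 46)*(2 - 1*4) = (-32 + 46)*(2 - 4) = 14*(-2) = -28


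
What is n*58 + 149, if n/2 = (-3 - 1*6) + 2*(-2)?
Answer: -1359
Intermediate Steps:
n = -26 (n = 2*((-3 - 1*6) + 2*(-2)) = 2*((-3 - 6) - 4) = 2*(-9 - 4) = 2*(-13) = -26)
n*58 + 149 = -26*58 + 149 = -1508 + 149 = -1359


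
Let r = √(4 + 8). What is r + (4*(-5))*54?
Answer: -1080 + 2*√3 ≈ -1076.5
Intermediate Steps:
r = 2*√3 (r = √12 = 2*√3 ≈ 3.4641)
r + (4*(-5))*54 = 2*√3 + (4*(-5))*54 = 2*√3 - 20*54 = 2*√3 - 1080 = -1080 + 2*√3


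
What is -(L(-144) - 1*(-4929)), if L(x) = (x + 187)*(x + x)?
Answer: 7455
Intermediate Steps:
L(x) = 2*x*(187 + x) (L(x) = (187 + x)*(2*x) = 2*x*(187 + x))
-(L(-144) - 1*(-4929)) = -(2*(-144)*(187 - 144) - 1*(-4929)) = -(2*(-144)*43 + 4929) = -(-12384 + 4929) = -1*(-7455) = 7455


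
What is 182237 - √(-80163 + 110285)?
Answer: 182237 - √30122 ≈ 1.8206e+5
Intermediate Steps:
182237 - √(-80163 + 110285) = 182237 - √30122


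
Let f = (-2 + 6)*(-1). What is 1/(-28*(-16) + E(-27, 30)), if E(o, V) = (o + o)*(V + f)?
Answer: -1/956 ≈ -0.0010460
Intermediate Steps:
f = -4 (f = 4*(-1) = -4)
E(o, V) = 2*o*(-4 + V) (E(o, V) = (o + o)*(V - 4) = (2*o)*(-4 + V) = 2*o*(-4 + V))
1/(-28*(-16) + E(-27, 30)) = 1/(-28*(-16) + 2*(-27)*(-4 + 30)) = 1/(448 + 2*(-27)*26) = 1/(448 - 1404) = 1/(-956) = -1/956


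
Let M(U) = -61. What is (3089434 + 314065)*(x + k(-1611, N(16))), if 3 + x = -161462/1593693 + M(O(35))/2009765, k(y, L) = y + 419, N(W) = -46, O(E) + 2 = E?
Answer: -13028076671355392218022/3202948412145 ≈ -4.0675e+9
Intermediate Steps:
O(E) = -2 + E
k(y, L) = 419 + y
x = -9933443128138/3202948412145 (x = -3 + (-161462/1593693 - 61/2009765) = -3 - 324597891703/3202948412145 = -9933443128138/3202948412145 ≈ -3.1013)
(3089434 + 314065)*(x + k(-1611, N(16))) = (3089434 + 314065)*(-9933443128138/3202948412145 + (419 - 1611)) = 3403499*(-9933443128138/3202948412145 - 1192) = 3403499*(-3827847950404978/3202948412145) = -13028076671355392218022/3202948412145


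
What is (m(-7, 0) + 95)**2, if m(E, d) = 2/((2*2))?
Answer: 36481/4 ≈ 9120.3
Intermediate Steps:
m(E, d) = 1/2 (m(E, d) = 2/4 = 2*(1/4) = 1/2)
(m(-7, 0) + 95)**2 = (1/2 + 95)**2 = (191/2)**2 = 36481/4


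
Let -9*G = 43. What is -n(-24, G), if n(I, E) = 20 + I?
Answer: 4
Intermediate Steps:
G = -43/9 (G = -1/9*43 = -43/9 ≈ -4.7778)
-n(-24, G) = -(20 - 24) = -1*(-4) = 4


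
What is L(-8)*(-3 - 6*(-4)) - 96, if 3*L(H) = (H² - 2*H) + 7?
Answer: 513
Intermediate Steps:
L(H) = 7/3 - 2*H/3 + H²/3 (L(H) = ((H² - 2*H) + 7)/3 = (7 + H² - 2*H)/3 = 7/3 - 2*H/3 + H²/3)
L(-8)*(-3 - 6*(-4)) - 96 = (7/3 - ⅔*(-8) + (⅓)*(-8)²)*(-3 - 6*(-4)) - 96 = (7/3 + 16/3 + (⅓)*64)*(-3 + 24) - 96 = (7/3 + 16/3 + 64/3)*21 - 96 = 29*21 - 96 = 609 - 96 = 513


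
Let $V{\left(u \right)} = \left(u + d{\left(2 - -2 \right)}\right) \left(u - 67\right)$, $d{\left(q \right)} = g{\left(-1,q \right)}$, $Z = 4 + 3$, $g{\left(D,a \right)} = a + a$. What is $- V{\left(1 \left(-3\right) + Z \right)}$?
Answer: $756$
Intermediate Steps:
$g{\left(D,a \right)} = 2 a$
$Z = 7$
$d{\left(q \right)} = 2 q$
$V{\left(u \right)} = \left(-67 + u\right) \left(8 + u\right)$ ($V{\left(u \right)} = \left(u + 2 \left(2 - -2\right)\right) \left(u - 67\right) = \left(u + 2 \left(2 + 2\right)\right) \left(-67 + u\right) = \left(u + 2 \cdot 4\right) \left(-67 + u\right) = \left(u + 8\right) \left(-67 + u\right) = \left(8 + u\right) \left(-67 + u\right) = \left(-67 + u\right) \left(8 + u\right)$)
$- V{\left(1 \left(-3\right) + Z \right)} = - (-536 + \left(1 \left(-3\right) + 7\right)^{2} - 59 \left(1 \left(-3\right) + 7\right)) = - (-536 + \left(-3 + 7\right)^{2} - 59 \left(-3 + 7\right)) = - (-536 + 4^{2} - 236) = - (-536 + 16 - 236) = \left(-1\right) \left(-756\right) = 756$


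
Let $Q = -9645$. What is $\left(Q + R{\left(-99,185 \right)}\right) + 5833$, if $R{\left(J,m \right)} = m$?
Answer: $-3627$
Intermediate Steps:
$\left(Q + R{\left(-99,185 \right)}\right) + 5833 = \left(-9645 + 185\right) + 5833 = -9460 + 5833 = -3627$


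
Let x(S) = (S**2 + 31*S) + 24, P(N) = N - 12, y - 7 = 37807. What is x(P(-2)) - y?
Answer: -38028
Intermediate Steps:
y = 37814 (y = 7 + 37807 = 37814)
P(N) = -12 + N
x(S) = 24 + S**2 + 31*S
x(P(-2)) - y = (24 + (-12 - 2)**2 + 31*(-12 - 2)) - 1*37814 = (24 + (-14)**2 + 31*(-14)) - 37814 = (24 + 196 - 434) - 37814 = -214 - 37814 = -38028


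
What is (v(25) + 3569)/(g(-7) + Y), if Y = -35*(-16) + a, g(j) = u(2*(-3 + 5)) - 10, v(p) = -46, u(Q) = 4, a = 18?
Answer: 271/44 ≈ 6.1591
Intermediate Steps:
g(j) = -6 (g(j) = 4 - 10 = -6)
Y = 578 (Y = -35*(-16) + 18 = 560 + 18 = 578)
(v(25) + 3569)/(g(-7) + Y) = (-46 + 3569)/(-6 + 578) = 3523/572 = 3523*(1/572) = 271/44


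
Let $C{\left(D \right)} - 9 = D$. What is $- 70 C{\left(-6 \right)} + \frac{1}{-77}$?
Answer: $- \frac{16171}{77} \approx -210.01$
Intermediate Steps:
$C{\left(D \right)} = 9 + D$
$- 70 C{\left(-6 \right)} + \frac{1}{-77} = - 70 \left(9 - 6\right) + \frac{1}{-77} = \left(-70\right) 3 - \frac{1}{77} = -210 - \frac{1}{77} = - \frac{16171}{77}$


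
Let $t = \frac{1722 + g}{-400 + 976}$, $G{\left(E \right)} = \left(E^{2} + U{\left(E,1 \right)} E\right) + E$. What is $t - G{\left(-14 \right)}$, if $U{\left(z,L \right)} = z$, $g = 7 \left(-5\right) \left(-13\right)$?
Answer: $- \frac{215551}{576} \approx -374.22$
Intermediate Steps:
$g = 455$ ($g = \left(-35\right) \left(-13\right) = 455$)
$G{\left(E \right)} = E + 2 E^{2}$ ($G{\left(E \right)} = \left(E^{2} + E E\right) + E = \left(E^{2} + E^{2}\right) + E = 2 E^{2} + E = E + 2 E^{2}$)
$t = \frac{2177}{576}$ ($t = \frac{1722 + 455}{-400 + 976} = \frac{2177}{576} \approx 3.7795$)
$t - G{\left(-14 \right)} = \frac{2177}{576} - - 14 \left(1 + 2 \left(-14\right)\right) = \frac{2177}{576} - - 14 \left(1 - 28\right) = \frac{2177}{576} - \left(-14\right) \left(-27\right) = \frac{2177}{576} - 378 = - \frac{215551}{576}$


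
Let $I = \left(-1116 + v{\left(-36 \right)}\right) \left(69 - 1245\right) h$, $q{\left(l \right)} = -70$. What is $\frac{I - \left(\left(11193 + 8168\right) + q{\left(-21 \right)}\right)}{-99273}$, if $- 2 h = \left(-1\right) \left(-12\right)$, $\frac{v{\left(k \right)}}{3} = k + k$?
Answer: $\frac{9417883}{99273} \approx 94.869$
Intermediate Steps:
$v{\left(k \right)} = 6 k$ ($v{\left(k \right)} = 3 \left(k + k\right) = 3 \cdot 2 k = 6 k$)
$h = -6$ ($h = - \frac{\left(-1\right) \left(-12\right)}{2} = \left(- \frac{1}{2}\right) 12 = -6$)
$I = -9398592$ ($I = \left(-1116 + 6 \left(-36\right)\right) \left(69 - 1245\right) \left(-6\right) = \left(-1116 - 216\right) \left(-1176\right) \left(-6\right) = \left(-1332\right) \left(-1176\right) \left(-6\right) = 1566432 \left(-6\right) = -9398592$)
$\frac{I - \left(\left(11193 + 8168\right) + q{\left(-21 \right)}\right)}{-99273} = \frac{-9398592 - \left(\left(11193 + 8168\right) - 70\right)}{-99273} = \left(-9398592 - \left(19361 - 70\right)\right) \left(- \frac{1}{99273}\right) = \left(-9398592 - 19291\right) \left(- \frac{1}{99273}\right) = \left(-9417883\right) \left(- \frac{1}{99273}\right) = \frac{9417883}{99273}$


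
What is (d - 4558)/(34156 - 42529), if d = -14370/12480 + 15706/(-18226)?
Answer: 443257601/813900256 ≈ 0.54461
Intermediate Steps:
d = -587075/291616 (d = -14370*1/12480 + 15706*(-1/18226) = -479/416 - 7853/9113 = -587075/291616 ≈ -2.0132)
(d - 4558)/(34156 - 42529) = (-587075/291616 - 4558)/(34156 - 42529) = -1329772803/291616/(-8373) = -1329772803/291616*(-1/8373) = 443257601/813900256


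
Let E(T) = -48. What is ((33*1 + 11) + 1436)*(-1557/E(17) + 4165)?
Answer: 12424415/2 ≈ 6.2122e+6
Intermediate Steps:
((33*1 + 11) + 1436)*(-1557/E(17) + 4165) = ((33*1 + 11) + 1436)*(-1557/(-48) + 4165) = ((33 + 11) + 1436)*(-1557*(-1/48) + 4165) = (44 + 1436)*(519/16 + 4165) = 1480*(67159/16) = 12424415/2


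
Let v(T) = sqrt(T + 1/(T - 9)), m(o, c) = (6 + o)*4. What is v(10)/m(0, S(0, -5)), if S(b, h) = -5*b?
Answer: sqrt(11)/24 ≈ 0.13819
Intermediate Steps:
m(o, c) = 24 + 4*o
v(T) = sqrt(T + 1/(-9 + T))
v(10)/m(0, S(0, -5)) = sqrt((1 + 10*(-9 + 10))/(-9 + 10))/(24 + 4*0) = sqrt((1 + 10*1)/1)/(24 + 0) = sqrt(1*(1 + 10))/24 = sqrt(1*11)*(1/24) = sqrt(11)*(1/24) = sqrt(11)/24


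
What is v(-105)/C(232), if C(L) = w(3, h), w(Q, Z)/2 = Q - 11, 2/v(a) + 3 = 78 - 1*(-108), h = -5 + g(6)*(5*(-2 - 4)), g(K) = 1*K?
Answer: -1/1464 ≈ -0.00068306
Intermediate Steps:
g(K) = K
h = -185 (h = -5 + 6*(5*(-2 - 4)) = -5 + 6*(5*(-6)) = -5 + 6*(-30) = -5 - 180 = -185)
v(a) = 2/183 (v(a) = 2/(-3 + (78 - 1*(-108))) = 2/(-3 + (78 + 108)) = 2/(-3 + 186) = 2/183)
w(Q, Z) = -22 + 2*Q (w(Q, Z) = 2*(Q - 11) = 2*(-11 + Q) = -22 + 2*Q)
C(L) = -16 (C(L) = -22 + 2*3 = -22 + 6 = -16)
v(-105)/C(232) = (2/183)/(-16) = (2/183)*(-1/16) = -1/1464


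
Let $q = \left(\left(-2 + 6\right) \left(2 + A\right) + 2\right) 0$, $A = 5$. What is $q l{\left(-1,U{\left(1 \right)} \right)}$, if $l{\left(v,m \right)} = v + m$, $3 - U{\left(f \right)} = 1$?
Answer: $0$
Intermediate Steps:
$U{\left(f \right)} = 2$ ($U{\left(f \right)} = 3 - 1 = 2$)
$l{\left(v,m \right)} = m + v$
$q = 0$ ($q = \left(\left(-2 + 6\right) \left(2 + 5\right) + 2\right) 0 = \left(4 \cdot 7 + 2\right) 0 = \left(28 + 2\right) 0 = 30 \cdot 0 = 0$)
$q l{\left(-1,U{\left(1 \right)} \right)} = 0 \left(2 - 1\right) = 0 \cdot 1 = 0$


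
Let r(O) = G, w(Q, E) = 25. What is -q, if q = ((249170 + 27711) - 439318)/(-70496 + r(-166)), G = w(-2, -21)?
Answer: -162437/70471 ≈ -2.3050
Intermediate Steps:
G = 25
r(O) = 25
q = 162437/70471 (q = ((249170 + 27711) - 439318)/(-70496 + 25) = (276881 - 439318)/(-70471) = -162437*(-1/70471) = 162437/70471 ≈ 2.3050)
-q = -1*162437/70471 = -162437/70471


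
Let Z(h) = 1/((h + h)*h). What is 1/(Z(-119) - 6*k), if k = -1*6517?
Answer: 28322/1107446845 ≈ 2.5574e-5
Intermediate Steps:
k = -6517
Z(h) = 1/(2*h²) (Z(h) = 1/(((2*h))*h) = (1/(2*h))/h = 1/(2*h²))
1/(Z(-119) - 6*k) = 1/((½)/(-119)² - 6*(-6517)) = 1/((½)*(1/14161) + 39102) = 1/(1/28322 + 39102) = 1/(1107446845/28322) = 28322/1107446845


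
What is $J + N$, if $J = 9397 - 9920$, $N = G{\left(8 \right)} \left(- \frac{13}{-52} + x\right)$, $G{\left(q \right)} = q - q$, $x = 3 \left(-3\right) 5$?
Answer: $-523$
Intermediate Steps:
$x = -45$ ($x = \left(-9\right) 5 = -45$)
$G{\left(q \right)} = 0$
$N = 0$ ($N = 0 \left(- \frac{13}{-52} - 45\right) = 0 \left(\left(-13\right) \left(- \frac{1}{52}\right) - 45\right) = 0 \left(\frac{1}{4} - 45\right) = 0 \left(- \frac{179}{4}\right) = 0$)
$J = -523$
$J + N = -523 + 0 = -523$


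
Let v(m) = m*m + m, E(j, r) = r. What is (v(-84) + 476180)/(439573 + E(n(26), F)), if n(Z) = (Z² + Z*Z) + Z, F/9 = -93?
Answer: 30197/27421 ≈ 1.1012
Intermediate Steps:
F = -837 (F = 9*(-93) = -837)
n(Z) = Z + 2*Z² (n(Z) = (Z² + Z²) + Z = 2*Z² + Z = Z + 2*Z²)
v(m) = m + m² (v(m) = m² + m = m + m²)
(v(-84) + 476180)/(439573 + E(n(26), F)) = (-84*(1 - 84) + 476180)/(439573 - 837) = (-84*(-83) + 476180)/438736 = (6972 + 476180)*(1/438736) = 483152*(1/438736) = 30197/27421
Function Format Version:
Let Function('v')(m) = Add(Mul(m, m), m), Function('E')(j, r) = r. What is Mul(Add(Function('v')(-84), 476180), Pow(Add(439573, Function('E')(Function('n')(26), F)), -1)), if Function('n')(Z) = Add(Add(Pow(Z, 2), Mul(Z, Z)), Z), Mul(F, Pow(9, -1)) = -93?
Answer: Rational(30197, 27421) ≈ 1.1012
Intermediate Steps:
F = -837 (F = Mul(9, -93) = -837)
Function('n')(Z) = Add(Z, Mul(2, Pow(Z, 2))) (Function('n')(Z) = Add(Add(Pow(Z, 2), Pow(Z, 2)), Z) = Add(Mul(2, Pow(Z, 2)), Z) = Add(Z, Mul(2, Pow(Z, 2))))
Function('v')(m) = Add(m, Pow(m, 2)) (Function('v')(m) = Add(Pow(m, 2), m) = Add(m, Pow(m, 2)))
Mul(Add(Function('v')(-84), 476180), Pow(Add(439573, Function('E')(Function('n')(26), F)), -1)) = Mul(Add(Mul(-84, Add(1, -84)), 476180), Pow(Add(439573, -837), -1)) = Mul(Add(Mul(-84, -83), 476180), Pow(438736, -1)) = Mul(Add(6972, 476180), Rational(1, 438736)) = Mul(483152, Rational(1, 438736)) = Rational(30197, 27421)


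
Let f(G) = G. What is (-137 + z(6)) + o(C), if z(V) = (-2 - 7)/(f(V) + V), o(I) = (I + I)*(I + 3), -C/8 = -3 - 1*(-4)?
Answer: -231/4 ≈ -57.750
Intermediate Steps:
C = -8 (C = -8*(-3 - 1*(-4)) = -8*(-3 + 4) = -8*1 = -8)
o(I) = 2*I*(3 + I) (o(I) = (2*I)*(3 + I) = 2*I*(3 + I))
z(V) = -9/(2*V) (z(V) = (-2 - 7)/(V + V) = -9*1/(2*V) = -9/(2*V))
(-137 + z(6)) + o(C) = (-137 - 9/2/6) + 2*(-8)*(3 - 8) = (-137 - 9/2*⅙) + 2*(-8)*(-5) = (-137 - ¾) + 80 = -551/4 + 80 = -231/4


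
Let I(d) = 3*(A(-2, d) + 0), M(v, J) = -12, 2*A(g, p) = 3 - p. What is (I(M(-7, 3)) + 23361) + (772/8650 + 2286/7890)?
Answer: 53197155491/2274950 ≈ 23384.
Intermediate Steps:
A(g, p) = 3/2 - p/2 (A(g, p) = (3 - p)/2 = 3/2 - p/2)
I(d) = 9/2 - 3*d/2 (I(d) = 3*((3/2 - d/2) + 0) = 3*(3/2 - d/2) = 9/2 - 3*d/2)
(I(M(-7, 3)) + 23361) + (772/8650 + 2286/7890) = ((9/2 - 3/2*(-12)) + 23361) + (772/8650 + 2286/7890) = ((9/2 + 18) + 23361) + (772*(1/8650) + 2286*(1/7890)) = (45/2 + 23361) + (386/4325 + 381/1315) = 46767/2 + 431083/1137475 = 53197155491/2274950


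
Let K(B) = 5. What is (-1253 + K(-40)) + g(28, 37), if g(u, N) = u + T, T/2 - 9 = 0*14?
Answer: -1202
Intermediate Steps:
T = 18 (T = 18 + 2*(0*14) = 18 + 2*0 = 18 + 0 = 18)
g(u, N) = 18 + u (g(u, N) = u + 18 = 18 + u)
(-1253 + K(-40)) + g(28, 37) = (-1253 + 5) + (18 + 28) = -1248 + 46 = -1202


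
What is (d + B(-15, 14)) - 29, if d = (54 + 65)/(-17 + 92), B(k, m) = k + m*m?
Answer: 11519/75 ≈ 153.59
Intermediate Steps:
B(k, m) = k + m**2
d = 119/75 ≈ 1.5867
(d + B(-15, 14)) - 29 = (119/75 + (-15 + 14**2)) - 29 = (119/75 + (-15 + 196)) - 29 = (119/75 + 181) - 29 = 13694/75 - 29 = 11519/75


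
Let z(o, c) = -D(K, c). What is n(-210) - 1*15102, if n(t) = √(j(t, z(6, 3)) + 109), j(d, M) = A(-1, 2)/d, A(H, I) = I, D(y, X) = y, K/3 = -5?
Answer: -15102 + 2*√300405/105 ≈ -15092.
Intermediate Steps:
K = -15 (K = 3*(-5) = -15)
z(o, c) = 15 (z(o, c) = -1*(-15) = 15)
j(d, M) = 2/d
n(t) = √(109 + 2/t) (n(t) = √(2/t + 109) = √(109 + 2/t))
n(-210) - 1*15102 = √(109 + 2/(-210)) - 1*15102 = √(109 + 2*(-1/210)) - 15102 = √(109 - 1/105) - 15102 = √(11444/105) - 15102 = 2*√300405/105 - 15102 = -15102 + 2*√300405/105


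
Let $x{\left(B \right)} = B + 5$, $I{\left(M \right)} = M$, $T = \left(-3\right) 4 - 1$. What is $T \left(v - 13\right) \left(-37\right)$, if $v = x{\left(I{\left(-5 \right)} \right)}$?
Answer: $-6253$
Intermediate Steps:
$T = -13$ ($T = -12 - 1 = -13$)
$x{\left(B \right)} = 5 + B$
$v = 0$ ($v = 5 - 5 = 0$)
$T \left(v - 13\right) \left(-37\right) = - 13 \left(0 - 13\right) \left(-37\right) = \left(-13\right) \left(-13\right) \left(-37\right) = 169 \left(-37\right) = -6253$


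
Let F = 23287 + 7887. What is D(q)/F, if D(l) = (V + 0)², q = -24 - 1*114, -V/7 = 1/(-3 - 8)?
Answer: 49/3772054 ≈ 1.2990e-5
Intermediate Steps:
V = 7/11 (V = -7/(-3 - 8) = -7/(-11) = -7*(-1/11) = 7/11 ≈ 0.63636)
q = -138 (q = -24 - 114 = -138)
D(l) = 49/121 (D(l) = (7/11 + 0)² = (7/11)² = 49/121)
F = 31174
D(q)/F = (49/121)/31174 = (49/121)*(1/31174) = 49/3772054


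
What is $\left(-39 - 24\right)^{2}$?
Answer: $3969$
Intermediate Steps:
$\left(-39 - 24\right)^{2} = \left(-63\right)^{2} = 3969$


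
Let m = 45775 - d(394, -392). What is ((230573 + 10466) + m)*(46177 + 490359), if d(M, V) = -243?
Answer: 154016414552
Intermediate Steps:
m = 46018 (m = 45775 - 1*(-243) = 45775 + 243 = 46018)
((230573 + 10466) + m)*(46177 + 490359) = ((230573 + 10466) + 46018)*(46177 + 490359) = (241039 + 46018)*536536 = 287057*536536 = 154016414552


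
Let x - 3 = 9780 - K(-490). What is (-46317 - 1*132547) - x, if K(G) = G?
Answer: -189137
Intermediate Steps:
x = 10273 (x = 3 + (9780 - 1*(-490)) = 3 + (9780 + 490) = 3 + 10270 = 10273)
(-46317 - 1*132547) - x = (-46317 - 1*132547) - 1*10273 = (-46317 - 132547) - 10273 = -178864 - 10273 = -189137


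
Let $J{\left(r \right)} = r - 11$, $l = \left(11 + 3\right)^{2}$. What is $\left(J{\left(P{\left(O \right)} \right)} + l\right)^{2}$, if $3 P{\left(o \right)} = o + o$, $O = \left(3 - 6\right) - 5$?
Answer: $\frac{290521}{9} \approx 32280.0$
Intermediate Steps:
$O = -8$ ($O = \left(3 - 6\right) - 5 = -3 - 5 = -8$)
$l = 196$ ($l = 14^{2} = 196$)
$P{\left(o \right)} = \frac{2 o}{3}$ ($P{\left(o \right)} = \frac{o + o}{3} = \frac{2 o}{3}$)
$J{\left(r \right)} = -11 + r$ ($J{\left(r \right)} = r - 11 = -11 + r$)
$\left(J{\left(P{\left(O \right)} \right)} + l\right)^{2} = \left(\left(-11 + \frac{2}{3} \left(-8\right)\right) + 196\right)^{2} = \left(\left(-11 - \frac{16}{3}\right) + 196\right)^{2} = \left(- \frac{49}{3} + 196\right)^{2} = \left(\frac{539}{3}\right)^{2} = \frac{290521}{9}$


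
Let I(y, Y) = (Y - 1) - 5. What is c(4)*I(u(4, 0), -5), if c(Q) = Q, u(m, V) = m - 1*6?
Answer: -44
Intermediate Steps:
u(m, V) = -6 + m (u(m, V) = m - 6 = -6 + m)
I(y, Y) = -6 + Y (I(y, Y) = (-1 + Y) - 5 = -6 + Y)
c(4)*I(u(4, 0), -5) = 4*(-6 - 5) = 4*(-11) = -44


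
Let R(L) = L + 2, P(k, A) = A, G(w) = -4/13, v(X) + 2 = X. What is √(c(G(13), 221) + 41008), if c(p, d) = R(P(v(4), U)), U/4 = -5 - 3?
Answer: √40978 ≈ 202.43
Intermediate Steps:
v(X) = -2 + X
G(w) = -4/13 (G(w) = -4*1/13 = -4/13)
U = -32 (U = 4*(-5 - 3) = 4*(-8) = -32)
R(L) = 2 + L
c(p, d) = -30 (c(p, d) = 2 - 32 = -30)
√(c(G(13), 221) + 41008) = √(-30 + 41008) = √40978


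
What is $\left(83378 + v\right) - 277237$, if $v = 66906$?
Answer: $-126953$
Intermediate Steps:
$\left(83378 + v\right) - 277237 = \left(83378 + 66906\right) - 277237 = 150284 - 277237 = -126953$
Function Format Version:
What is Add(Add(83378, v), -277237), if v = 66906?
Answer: -126953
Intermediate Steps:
Add(Add(83378, v), -277237) = Add(Add(83378, 66906), -277237) = Add(150284, -277237) = -126953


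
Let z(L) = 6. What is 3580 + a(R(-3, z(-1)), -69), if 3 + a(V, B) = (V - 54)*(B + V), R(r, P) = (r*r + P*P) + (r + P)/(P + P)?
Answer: 60557/16 ≈ 3784.8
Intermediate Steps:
R(r, P) = P² + r² + (P + r)/(2*P) (R(r, P) = (r² + P²) + (P + r)/((2*P)) = (P² + r²) + (P + r)*(1/(2*P)) = (P² + r²) + (P + r)/(2*P) = P² + r² + (P + r)/(2*P))
a(V, B) = -3 + (-54 + V)*(B + V) (a(V, B) = -3 + (V - 54)*(B + V) = -3 + (-54 + V)*(B + V))
3580 + a(R(-3, z(-1)), -69) = 3580 + (-3 + (½ + 6² + (-3)² + (½)*(-3)/6)² - 54*(-69) - 54*(½ + 6² + (-3)² + (½)*(-3)/6) - 69*(½ + 6² + (-3)² + (½)*(-3)/6)) = 3580 + (-3 + (½ + 36 + 9 + (½)*(-3)*(⅙))² + 3726 - 54*(½ + 36 + 9 + (½)*(-3)*(⅙)) - 69*(½ + 36 + 9 + (½)*(-3)*(⅙))) = 3580 + (-3 + (½ + 36 + 9 - ¼)² + 3726 - 54*(½ + 36 + 9 - ¼) - 69*(½ + 36 + 9 - ¼)) = 3580 + (-3 + (181/4)² + 3726 - 54*181/4 - 69*181/4) = 3580 + (-3 + 32761/16 + 3726 - 4887/2 - 12489/4) = 3580 + 3277/16 = 60557/16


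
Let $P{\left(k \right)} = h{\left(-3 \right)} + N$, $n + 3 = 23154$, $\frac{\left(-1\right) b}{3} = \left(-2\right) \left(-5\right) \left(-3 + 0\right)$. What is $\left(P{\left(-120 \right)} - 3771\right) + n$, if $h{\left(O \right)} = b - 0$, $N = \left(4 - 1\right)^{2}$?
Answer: $19479$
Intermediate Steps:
$b = 90$ ($b = - 3 \left(-2\right) \left(-5\right) \left(-3 + 0\right) = - 3 \cdot 10 \left(-3\right) = \left(-3\right) \left(-30\right) = 90$)
$n = 23151$ ($n = -3 + 23154 = 23151$)
$N = 9$ ($N = 3^{2} = 9$)
$h{\left(O \right)} = 90$ ($h{\left(O \right)} = 90 - 0 = 90 + 0 = 90$)
$P{\left(k \right)} = 99$ ($P{\left(k \right)} = 90 + 9 = 99$)
$\left(P{\left(-120 \right)} - 3771\right) + n = \left(99 - 3771\right) + 23151 = -3672 + 23151 = 19479$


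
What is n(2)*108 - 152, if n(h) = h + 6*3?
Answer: 2008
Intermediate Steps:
n(h) = 18 + h (n(h) = h + 18 = 18 + h)
n(2)*108 - 152 = (18 + 2)*108 - 152 = 20*108 - 152 = 2160 - 152 = 2008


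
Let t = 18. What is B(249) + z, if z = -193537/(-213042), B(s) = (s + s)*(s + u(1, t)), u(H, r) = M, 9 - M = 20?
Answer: 25250783545/213042 ≈ 1.1852e+5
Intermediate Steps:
M = -11 (M = 9 - 1*20 = 9 - 20 = -11)
u(H, r) = -11
B(s) = 2*s*(-11 + s) (B(s) = (s + s)*(s - 11) = (2*s)*(-11 + s) = 2*s*(-11 + s))
z = 193537/213042 (z = -193537*(-1/213042) = 193537/213042 ≈ 0.90845)
B(249) + z = 2*249*(-11 + 249) + 193537/213042 = 2*249*238 + 193537/213042 = 118524 + 193537/213042 = 25250783545/213042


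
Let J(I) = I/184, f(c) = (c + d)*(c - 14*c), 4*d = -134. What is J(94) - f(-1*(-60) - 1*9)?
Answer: 1067477/92 ≈ 11603.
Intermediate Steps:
d = -67/2 (d = (¼)*(-134) = -67/2 ≈ -33.500)
f(c) = -13*c*(-67/2 + c) (f(c) = (c - 67/2)*(c - 14*c) = (-67/2 + c)*(-13*c) = -13*c*(-67/2 + c))
J(I) = I/184 (J(I) = I*(1/184) = I/184)
J(94) - f(-1*(-60) - 1*9) = (1/184)*94 - 13*(-1*(-60) - 1*9)*(67 - 2*(-1*(-60) - 1*9))/2 = 47/92 - 13*(60 - 9)*(67 - 2*(60 - 9))/2 = 47/92 - 13*51*(67 - 2*51)/2 = 47/92 - 13*51*(67 - 102)/2 = 47/92 - 13*51*(-35)/2 = 47/92 - 1*(-23205/2) = 47/92 + 23205/2 = 1067477/92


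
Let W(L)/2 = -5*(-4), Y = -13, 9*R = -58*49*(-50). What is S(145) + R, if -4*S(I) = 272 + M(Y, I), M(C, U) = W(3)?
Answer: 141398/9 ≈ 15711.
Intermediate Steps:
R = 142100/9 (R = (-58*49*(-50))/9 = (-2842*(-50))/9 = (⅑)*142100 = 142100/9 ≈ 15789.)
W(L) = 40 (W(L) = 2*(-5*(-4)) = 2*20 = 40)
M(C, U) = 40
S(I) = -78 (S(I) = -(272 + 40)/4 = -¼*312 = -78)
S(145) + R = -78 + 142100/9 = 141398/9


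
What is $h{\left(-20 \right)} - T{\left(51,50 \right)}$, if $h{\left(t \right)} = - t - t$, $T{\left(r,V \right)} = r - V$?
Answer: $39$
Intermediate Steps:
$h{\left(t \right)} = - 2 t$
$h{\left(-20 \right)} - T{\left(51,50 \right)} = \left(-2\right) \left(-20\right) - \left(51 - 50\right) = 40 - \left(51 - 50\right) = 40 - 1 = 39$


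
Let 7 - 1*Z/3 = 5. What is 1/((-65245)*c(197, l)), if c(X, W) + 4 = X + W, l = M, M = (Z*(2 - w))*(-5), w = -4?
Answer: -1/848185 ≈ -1.1790e-6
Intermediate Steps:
Z = 6 (Z = 21 - 3*5 = 21 - 15 = 6)
M = -180 (M = (6*(2 - 1*(-4)))*(-5) = (6*(2 + 4))*(-5) = (6*6)*(-5) = 36*(-5) = -180)
l = -180
c(X, W) = -4 + W + X (c(X, W) = -4 + (X + W) = -4 + (W + X) = -4 + W + X)
1/((-65245)*c(197, l)) = 1/((-65245)*(-4 - 180 + 197)) = -1/65245/13 = -1/65245*1/13 = -1/848185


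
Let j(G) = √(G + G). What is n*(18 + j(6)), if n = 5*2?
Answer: 180 + 20*√3 ≈ 214.64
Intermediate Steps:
n = 10
j(G) = √2*√G (j(G) = √(2*G) = √2*√G)
n*(18 + j(6)) = 10*(18 + √2*√6) = 10*(18 + 2*√3) = 180 + 20*√3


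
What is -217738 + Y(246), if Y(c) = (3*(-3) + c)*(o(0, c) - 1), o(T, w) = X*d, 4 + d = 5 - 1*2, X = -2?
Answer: -217501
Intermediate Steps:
d = -1 (d = -4 + (5 - 1*2) = -4 + (5 - 2) = -4 + 3 = -1)
o(T, w) = 2 (o(T, w) = -2*(-1) = 2)
Y(c) = -9 + c (Y(c) = (3*(-3) + c)*(2 - 1) = (-9 + c)*1 = -9 + c)
-217738 + Y(246) = -217738 + (-9 + 246) = -217738 + 237 = -217501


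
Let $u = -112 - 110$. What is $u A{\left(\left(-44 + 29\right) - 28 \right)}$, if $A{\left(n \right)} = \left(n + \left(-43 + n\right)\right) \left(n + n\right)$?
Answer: $-2462868$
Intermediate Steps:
$A{\left(n \right)} = 2 n \left(-43 + 2 n\right)$ ($A{\left(n \right)} = \left(-43 + 2 n\right) 2 n = 2 n \left(-43 + 2 n\right)$)
$u = -222$ ($u = -112 - 110 = -222$)
$u A{\left(\left(-44 + 29\right) - 28 \right)} = - 222 \cdot 2 \left(\left(-44 + 29\right) - 28\right) \left(-43 + 2 \left(\left(-44 + 29\right) - 28\right)\right) = - 222 \cdot 2 \left(-15 - 28\right) \left(-43 + 2 \left(-15 - 28\right)\right) = - 222 \cdot 2 \left(-43\right) \left(-43 + 2 \left(-43\right)\right) = - 222 \cdot 2 \left(-43\right) \left(-43 - 86\right) = - 222 \cdot 2 \left(-43\right) \left(-129\right) = \left(-222\right) 11094 = -2462868$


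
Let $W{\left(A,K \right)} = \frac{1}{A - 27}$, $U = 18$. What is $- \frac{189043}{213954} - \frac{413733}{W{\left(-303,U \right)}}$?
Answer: $\frac{29211543804017}{213954} \approx 1.3653 \cdot 10^{8}$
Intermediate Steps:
$W{\left(A,K \right)} = \frac{1}{-27 + A}$
$- \frac{189043}{213954} - \frac{413733}{W{\left(-303,U \right)}} = - \frac{189043}{213954} - \frac{413733}{\frac{1}{-27 - 303}} = \left(-189043\right) \frac{1}{213954} - \frac{413733}{\frac{1}{-330}} = - \frac{189043}{213954} - \frac{413733}{- \frac{1}{330}} = - \frac{189043}{213954} - -136531890 = - \frac{189043}{213954} + 136531890 = \frac{29211543804017}{213954}$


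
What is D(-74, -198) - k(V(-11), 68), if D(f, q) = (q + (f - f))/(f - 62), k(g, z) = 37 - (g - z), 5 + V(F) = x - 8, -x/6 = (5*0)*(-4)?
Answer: -7925/68 ≈ -116.54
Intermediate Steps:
x = 0 (x = -6*5*0*(-4) = -0*(-4) = -6*0 = 0)
V(F) = -13 (V(F) = -5 + (0 - 8) = -5 - 8 = -13)
k(g, z) = 37 + z - g (k(g, z) = 37 + (z - g) = 37 + z - g)
D(f, q) = q/(-62 + f) (D(f, q) = (q + 0)/(-62 + f) = q/(-62 + f))
D(-74, -198) - k(V(-11), 68) = -198/(-62 - 74) - (37 + 68 - 1*(-13)) = -198/(-136) - (37 + 68 + 13) = -198*(-1/136) - 1*118 = 99/68 - 118 = -7925/68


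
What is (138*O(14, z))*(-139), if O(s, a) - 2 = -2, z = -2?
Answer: 0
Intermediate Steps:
O(s, a) = 0 (O(s, a) = 2 - 2 = 0)
(138*O(14, z))*(-139) = (138*0)*(-139) = 0*(-139) = 0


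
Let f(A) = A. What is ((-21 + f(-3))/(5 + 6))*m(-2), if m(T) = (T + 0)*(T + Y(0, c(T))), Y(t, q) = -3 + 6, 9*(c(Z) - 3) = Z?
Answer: 48/11 ≈ 4.3636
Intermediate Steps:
c(Z) = 3 + Z/9
Y(t, q) = 3
m(T) = T*(3 + T) (m(T) = (T + 0)*(T + 3) = T*(3 + T))
((-21 + f(-3))/(5 + 6))*m(-2) = ((-21 - 3)/(5 + 6))*(-2*(3 - 2)) = (-24/11)*(-2*1) = -24*1/11*(-2) = -24/11*(-2) = 48/11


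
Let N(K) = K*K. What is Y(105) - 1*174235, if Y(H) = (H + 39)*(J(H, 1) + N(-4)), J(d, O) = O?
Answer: -171787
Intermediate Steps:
N(K) = K²
Y(H) = 663 + 17*H (Y(H) = (H + 39)*(1 + (-4)²) = (39 + H)*(1 + 16) = (39 + H)*17 = 663 + 17*H)
Y(105) - 1*174235 = (663 + 17*105) - 1*174235 = (663 + 1785) - 174235 = 2448 - 174235 = -171787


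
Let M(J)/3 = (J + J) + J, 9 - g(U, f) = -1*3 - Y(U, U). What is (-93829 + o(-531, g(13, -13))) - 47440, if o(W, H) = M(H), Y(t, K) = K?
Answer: -141044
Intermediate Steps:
g(U, f) = 12 + U (g(U, f) = 9 - (-1*3 - U) = 9 - (-3 - U) = 9 + (3 + U) = 12 + U)
M(J) = 9*J (M(J) = 3*((J + J) + J) = 3*(2*J + J) = 3*(3*J) = 9*J)
o(W, H) = 9*H
(-93829 + o(-531, g(13, -13))) - 47440 = (-93829 + 9*(12 + 13)) - 47440 = (-93829 + 9*25) - 47440 = (-93829 + 225) - 47440 = -93604 - 47440 = -141044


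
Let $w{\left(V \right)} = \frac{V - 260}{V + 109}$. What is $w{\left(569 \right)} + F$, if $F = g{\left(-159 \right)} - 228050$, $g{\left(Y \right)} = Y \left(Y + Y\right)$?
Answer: $- \frac{40112185}{226} \approx -1.7749 \cdot 10^{5}$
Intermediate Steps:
$g{\left(Y \right)} = 2 Y^{2}$ ($g{\left(Y \right)} = Y 2 Y = 2 Y^{2}$)
$w{\left(V \right)} = \frac{-260 + V}{109 + V}$
$F = -177488$ ($F = 2 \left(-159\right)^{2} - 228050 = 2 \cdot 25281 - 228050 = 50562 - 228050 = -177488$)
$w{\left(569 \right)} + F = \frac{-260 + 569}{109 + 569} - 177488 = \frac{1}{678} \cdot 309 - 177488 = \frac{103}{226} - 177488 = - \frac{40112185}{226}$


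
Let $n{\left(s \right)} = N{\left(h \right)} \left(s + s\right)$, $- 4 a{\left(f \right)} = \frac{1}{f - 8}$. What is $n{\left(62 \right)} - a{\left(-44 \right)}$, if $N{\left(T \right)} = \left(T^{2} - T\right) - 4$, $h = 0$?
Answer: $- \frac{103169}{208} \approx -496.0$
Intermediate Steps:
$N{\left(T \right)} = -4 + T^{2} - T$
$a{\left(f \right)} = - \frac{1}{4 \left(-8 + f\right)}$ ($a{\left(f \right)} = - \frac{1}{4 \left(f - 8\right)} = - \frac{1}{4 \left(-8 + f\right)}$)
$n{\left(s \right)} = - 8 s$ ($n{\left(s \right)} = \left(-4 + 0^{2} - 0\right) \left(s + s\right) = \left(-4 + 0 + 0\right) 2 s = - 4 \cdot 2 s = - 8 s$)
$n{\left(62 \right)} - a{\left(-44 \right)} = \left(-8\right) 62 - - \frac{1}{-32 + 4 \left(-44\right)} = -496 - - \frac{1}{-32 - 176} = -496 - - \frac{1}{-208} = -496 - \left(-1\right) \left(- \frac{1}{208}\right) = -496 - \frac{1}{208} = - \frac{103169}{208}$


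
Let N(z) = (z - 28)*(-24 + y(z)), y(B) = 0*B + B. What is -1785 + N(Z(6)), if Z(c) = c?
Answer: -1389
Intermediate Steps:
y(B) = B (y(B) = 0 + B = B)
N(z) = (-28 + z)*(-24 + z) (N(z) = (z - 28)*(-24 + z) = (-28 + z)*(-24 + z))
-1785 + N(Z(6)) = -1785 + (672 + 6**2 - 52*6) = -1785 + (672 + 36 - 312) = -1785 + 396 = -1389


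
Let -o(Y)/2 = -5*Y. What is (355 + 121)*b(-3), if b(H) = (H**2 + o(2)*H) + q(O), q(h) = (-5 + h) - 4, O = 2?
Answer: -27608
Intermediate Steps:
o(Y) = 10*Y (o(Y) = -(-10)*Y = 10*Y)
q(h) = -9 + h
b(H) = -7 + H**2 + 20*H (b(H) = (H**2 + (10*2)*H) + (-9 + 2) = (H**2 + 20*H) - 7 = -7 + H**2 + 20*H)
(355 + 121)*b(-3) = (355 + 121)*(-7 + (-3)**2 + 20*(-3)) = 476*(-7 + 9 - 60) = 476*(-58) = -27608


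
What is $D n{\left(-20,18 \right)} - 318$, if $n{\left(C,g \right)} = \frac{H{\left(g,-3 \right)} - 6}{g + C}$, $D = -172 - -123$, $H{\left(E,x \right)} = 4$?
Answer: $-367$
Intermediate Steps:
$D = -49$ ($D = -172 + 123 = -49$)
$n{\left(C,g \right)} = - \frac{2}{C + g}$ ($n{\left(C,g \right)} = \frac{4 - 6}{g + C} = - \frac{2}{C + g}$)
$D n{\left(-20,18 \right)} - 318 = - 49 \left(- \frac{2}{-20 + 18}\right) - 318 = - 49 \left(- \frac{2}{-2}\right) - 318 = - 49 \left(\left(-2\right) \left(- \frac{1}{2}\right)\right) - 318 = \left(-49\right) 1 - 318 = -49 - 318 = -367$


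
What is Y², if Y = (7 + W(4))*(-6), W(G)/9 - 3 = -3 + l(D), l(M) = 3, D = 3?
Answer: 41616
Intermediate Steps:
W(G) = 27 (W(G) = 27 + 9*(-3 + 3) = 27 + 9*0 = 27 + 0 = 27)
Y = -204 (Y = (7 + 27)*(-6) = 34*(-6) = -204)
Y² = (-204)² = 41616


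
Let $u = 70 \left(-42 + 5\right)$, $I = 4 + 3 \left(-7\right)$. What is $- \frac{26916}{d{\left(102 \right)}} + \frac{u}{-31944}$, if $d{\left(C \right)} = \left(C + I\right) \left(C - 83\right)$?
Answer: $- \frac{427810927}{25794780} \approx -16.585$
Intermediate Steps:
$I = -17$ ($I = 4 - 21 = -17$)
$d{\left(C \right)} = \left(-83 + C\right) \left(-17 + C\right)$ ($d{\left(C \right)} = \left(C - 17\right) \left(C - 83\right) = \left(-17 + C\right) \left(-83 + C\right) = \left(-83 + C\right) \left(-17 + C\right)$)
$u = -2590$ ($u = 70 \left(-37\right) = -2590$)
$- \frac{26916}{d{\left(102 \right)}} + \frac{u}{-31944} = - \frac{26916}{1411 + 102^{2} - 10200} - \frac{2590}{-31944} = - \frac{26916}{1411 + 10404 - 10200} - - \frac{1295}{15972} = - \frac{26916}{1615} + \frac{1295}{15972} = - \frac{427810927}{25794780}$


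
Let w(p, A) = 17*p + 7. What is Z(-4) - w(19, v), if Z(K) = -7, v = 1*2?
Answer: -337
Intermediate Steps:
v = 2
w(p, A) = 7 + 17*p
Z(-4) - w(19, v) = -7 - (7 + 17*19) = -7 - (7 + 323) = -7 - 1*330 = -7 - 330 = -337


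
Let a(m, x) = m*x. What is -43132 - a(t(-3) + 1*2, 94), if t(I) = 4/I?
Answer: -129584/3 ≈ -43195.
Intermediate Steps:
-43132 - a(t(-3) + 1*2, 94) = -43132 - (4/(-3) + 1*2)*94 = -43132 - (4*(-⅓) + 2)*94 = -43132 - (-4/3 + 2)*94 = -43132 - 2*94/3 = -43132 - 1*188/3 = -43132 - 188/3 = -129584/3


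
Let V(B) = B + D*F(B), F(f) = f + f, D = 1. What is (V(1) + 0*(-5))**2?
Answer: 9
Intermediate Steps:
F(f) = 2*f
V(B) = 3*B (V(B) = B + 1*(2*B) = B + 2*B = 3*B)
(V(1) + 0*(-5))**2 = (3*1 + 0*(-5))**2 = (3 + 0)**2 = 3**2 = 9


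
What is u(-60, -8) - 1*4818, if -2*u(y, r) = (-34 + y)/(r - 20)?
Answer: -134951/28 ≈ -4819.7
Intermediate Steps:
u(y, r) = -(-34 + y)/(2*(-20 + r)) (u(y, r) = -(-34 + y)/(2*(r - 20)) = -(-34 + y)/(2*(-20 + r)))
u(-60, -8) - 1*4818 = (34 - 1*(-60))/(2*(-20 - 8)) - 1*4818 = (1/2)*(34 + 60)/(-28) - 4818 = (1/2)*(-1/28)*94 - 4818 = -47/28 - 4818 = -134951/28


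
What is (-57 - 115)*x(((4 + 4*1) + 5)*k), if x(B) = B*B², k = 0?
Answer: 0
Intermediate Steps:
x(B) = B³
(-57 - 115)*x(((4 + 4*1) + 5)*k) = (-57 - 115)*(((4 + 4*1) + 5)*0)³ = -172*(((4 + 4) + 5)*0)³ = -172*((8 + 5)*0)³ = -172*(13*0)³ = -172*0³ = -172*0 = 0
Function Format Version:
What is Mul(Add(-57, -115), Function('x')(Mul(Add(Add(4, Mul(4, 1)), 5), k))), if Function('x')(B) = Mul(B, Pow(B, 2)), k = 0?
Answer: 0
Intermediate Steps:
Function('x')(B) = Pow(B, 3)
Mul(Add(-57, -115), Function('x')(Mul(Add(Add(4, Mul(4, 1)), 5), k))) = Mul(Add(-57, -115), Pow(Mul(Add(Add(4, Mul(4, 1)), 5), 0), 3)) = Mul(-172, Pow(Mul(Add(Add(4, 4), 5), 0), 3)) = Mul(-172, Pow(Mul(Add(8, 5), 0), 3)) = Mul(-172, Pow(Mul(13, 0), 3)) = Mul(-172, Pow(0, 3)) = Mul(-172, 0) = 0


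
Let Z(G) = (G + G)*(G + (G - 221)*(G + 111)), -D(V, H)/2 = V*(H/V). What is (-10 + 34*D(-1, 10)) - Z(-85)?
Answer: -1367660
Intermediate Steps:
D(V, H) = -2*H (D(V, H) = -2*V*H/V = -2*H)
Z(G) = 2*G*(G + (-221 + G)*(111 + G)) (Z(G) = (2*G)*(G + (-221 + G)*(111 + G)) = 2*G*(G + (-221 + G)*(111 + G)))
(-10 + 34*D(-1, 10)) - Z(-85) = (-10 + 34*(-2*10)) - 2*(-85)*(-24531 + (-85)² - 109*(-85)) = (-10 + 34*(-20)) - 2*(-85)*(-24531 + 7225 + 9265) = (-10 - 680) - 2*(-85)*(-8041) = -690 - 1*1366970 = -690 - 1366970 = -1367660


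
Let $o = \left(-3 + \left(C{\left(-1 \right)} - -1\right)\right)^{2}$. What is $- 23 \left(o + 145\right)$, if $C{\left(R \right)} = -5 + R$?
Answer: $-4807$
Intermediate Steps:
$o = 64$ ($o = \left(-3 - 5\right)^{2} = \left(-8\right)^{2} = 64$)
$- 23 \left(o + 145\right) = - 23 \left(64 + 145\right) = \left(-23\right) 209 = -4807$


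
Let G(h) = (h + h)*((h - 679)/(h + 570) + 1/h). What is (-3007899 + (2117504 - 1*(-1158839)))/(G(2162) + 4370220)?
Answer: 183347252/2986464749 ≈ 0.061393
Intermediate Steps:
G(h) = 2*h*(1/h + (-679 + h)/(570 + h)) (G(h) = (2*h)*((-679 + h)/(570 + h) + 1/h) = (2*h)*(1/h + (-679 + h)/(570 + h)) = 2*h*(1/h + (-679 + h)/(570 + h)))
(-3007899 + (2117504 - 1*(-1158839)))/(G(2162) + 4370220) = (-3007899 + (2117504 - 1*(-1158839)))/(2*(570 + 2162² - 678*2162)/(570 + 2162) + 4370220) = (-3007899 + (2117504 + 1158839))/(2*(570 + 4674244 - 1465836)/2732 + 4370220) = (-3007899 + 3276343)/(2*(1/2732)*3208978 + 4370220) = 268444/(1604489/683 + 4370220) = 268444/(2986464749/683) = 268444*(683/2986464749) = 183347252/2986464749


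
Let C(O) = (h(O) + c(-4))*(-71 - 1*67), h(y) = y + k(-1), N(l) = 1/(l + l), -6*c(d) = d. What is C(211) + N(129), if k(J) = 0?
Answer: -7536179/258 ≈ -29210.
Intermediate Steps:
c(d) = -d/6
N(l) = 1/(2*l)
h(y) = y (h(y) = y + 0 = y)
C(O) = -92 - 138*O (C(O) = (O - ⅙*(-4))*(-71 - 1*67) = (O + ⅔)*(-71 - 67) = (⅔ + O)*(-138) = -92 - 138*O)
C(211) + N(129) = (-92 - 138*211) + (½)/129 = (-92 - 29118) + (½)*(1/129) = -29210 + 1/258 = -7536179/258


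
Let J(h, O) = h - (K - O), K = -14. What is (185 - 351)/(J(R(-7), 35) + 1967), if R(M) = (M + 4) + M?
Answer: -83/1003 ≈ -0.082752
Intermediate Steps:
R(M) = 4 + 2*M (R(M) = (4 + M) + M = 4 + 2*M)
J(h, O) = 14 + O + h (J(h, O) = h - (-14 - O) = h + (14 + O) = 14 + O + h)
(185 - 351)/(J(R(-7), 35) + 1967) = (185 - 351)/((14 + 35 + (4 + 2*(-7))) + 1967) = -166/((14 + 35 + (4 - 14)) + 1967) = -166/((14 + 35 - 10) + 1967) = -166/(39 + 1967) = -166/2006 = -166*1/2006 = -83/1003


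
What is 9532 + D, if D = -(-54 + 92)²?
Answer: 8088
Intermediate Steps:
D = -1444 (D = -1*38² = -1*1444 = -1444)
9532 + D = 9532 - 1444 = 8088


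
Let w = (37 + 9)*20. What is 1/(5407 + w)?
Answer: 1/6327 ≈ 0.00015805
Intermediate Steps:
w = 920 (w = 46*20 = 920)
1/(5407 + w) = 1/(5407 + 920) = 1/6327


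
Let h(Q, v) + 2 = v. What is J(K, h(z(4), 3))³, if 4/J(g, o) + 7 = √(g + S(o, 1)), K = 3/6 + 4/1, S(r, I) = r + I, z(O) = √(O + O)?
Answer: -245504/614125 - 39296*√26/614125 ≈ -0.72603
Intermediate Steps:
z(O) = √2*√O (z(O) = √(2*O) = √2*√O)
S(r, I) = I + r
h(Q, v) = -2 + v
K = 9/2 (K = 3*(⅙) + 4*1 = ½ + 4 = 9/2 ≈ 4.5000)
J(g, o) = 4/(-7 + √(1 + g + o)) (J(g, o) = 4/(-7 + √(g + (1 + o))) = 4/(-7 + √(1 + g + o)))
J(K, h(z(4), 3))³ = (4/(-7 + √(1 + 9/2 + (-2 + 3))))³ = (4/(-7 + √(1 + 9/2 + 1)))³ = (4/(-7 + √(13/2)))³ = (4/(-7 + √26/2))³ = 64/(-7 + √26/2)³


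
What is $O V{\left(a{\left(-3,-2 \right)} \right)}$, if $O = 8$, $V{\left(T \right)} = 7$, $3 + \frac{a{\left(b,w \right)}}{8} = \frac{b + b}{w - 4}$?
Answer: $56$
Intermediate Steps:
$a{\left(b,w \right)} = -24 + \frac{16 b}{-4 + w}$ ($a{\left(b,w \right)} = -24 + 8 \frac{b + b}{w - 4} = -24 + 8 \frac{2 b}{-4 + w} = -24 + \frac{16 b}{-4 + w}$)
$O V{\left(a{\left(-3,-2 \right)} \right)} = 8 \cdot 7 = 56$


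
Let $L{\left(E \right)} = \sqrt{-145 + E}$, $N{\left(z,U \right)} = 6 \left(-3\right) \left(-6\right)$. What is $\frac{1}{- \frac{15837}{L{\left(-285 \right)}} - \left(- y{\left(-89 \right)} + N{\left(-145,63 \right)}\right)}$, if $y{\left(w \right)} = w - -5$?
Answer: $- \frac{27520}{88887363} - \frac{5279 i \sqrt{430}}{88887363} \approx -0.00030961 - 0.0012315 i$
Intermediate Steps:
$N{\left(z,U \right)} = 108$ ($N{\left(z,U \right)} = \left(-18\right) \left(-6\right) = 108$)
$y{\left(w \right)} = 5 + w$ ($y{\left(w \right)} = w + 5 = 5 + w$)
$\frac{1}{- \frac{15837}{L{\left(-285 \right)}} - \left(- y{\left(-89 \right)} + N{\left(-145,63 \right)}\right)} = \frac{1}{- \frac{15837}{\sqrt{-145 - 285}} + \left(\left(5 - 89\right) - 108\right)} = \frac{1}{- \frac{15837}{\sqrt{-430}} - 192} = \frac{1}{- \frac{15837}{i \sqrt{430}} - 192} = \frac{1}{- 15837 \left(- \frac{i \sqrt{430}}{430}\right) - 192} = \frac{1}{\frac{15837 i \sqrt{430}}{430} - 192} = \frac{1}{-192 + \frac{15837 i \sqrt{430}}{430}}$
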